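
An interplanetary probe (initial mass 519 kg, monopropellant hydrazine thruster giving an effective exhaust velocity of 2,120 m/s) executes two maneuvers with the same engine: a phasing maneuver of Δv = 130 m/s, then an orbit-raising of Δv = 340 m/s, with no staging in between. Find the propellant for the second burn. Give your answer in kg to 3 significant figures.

propellant for the second burn ≈ 72.3 kg

After the first burn: m = 519 × exp(−130/2120.0) = 519 × 0.94052 = 488.13 kg.
After the second burn: m = 488.13 × exp(−340/2120.0) = 488.13 × 0.85182 = 415.799 kg.
Second-burn propellant = 488.13 − 415.799 = 72.331 kg.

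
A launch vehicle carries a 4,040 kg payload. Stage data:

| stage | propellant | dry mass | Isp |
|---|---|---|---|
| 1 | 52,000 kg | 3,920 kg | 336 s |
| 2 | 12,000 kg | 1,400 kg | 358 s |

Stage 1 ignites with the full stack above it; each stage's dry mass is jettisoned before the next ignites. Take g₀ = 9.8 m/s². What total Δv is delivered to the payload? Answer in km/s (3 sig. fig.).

Ignition mass of stage 1 = 52,000+3,920 + 12,000+1,400 + 4,040 = 73,360 kg.
Stage 1: m₀ = 73,360 kg, m_f = 73,360 − 52,000 = 21,360 kg; Δv = 336×9.8×ln(3.434) = 3292.8×1.2339 ≈ 4063 m/s.
Stage 2: m₀ = 17,440 kg, m_f = 17,440 − 12,000 = 5,440 kg; Δv = 358×9.8×ln(3.206) = 3508.4×1.1650 ≈ 4087 m/s.
Total Δv = 4063 + 4087 = 8150 m/s.

Δv ≈ 8.15 km/s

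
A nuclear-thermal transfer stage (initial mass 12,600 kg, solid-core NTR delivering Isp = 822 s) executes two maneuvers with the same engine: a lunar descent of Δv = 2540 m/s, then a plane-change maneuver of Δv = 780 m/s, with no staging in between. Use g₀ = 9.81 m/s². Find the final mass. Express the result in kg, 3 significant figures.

final mass ≈ 8350 kg

v_e = Isp · g₀ = 822 × 9.81 = 8063.8 m/s.
After the first burn: m = 12600 × exp(−2540/8063.8) = 12600 × 0.72980 = 9,195.48 kg.
After the second burn: m = 9,195.48 × exp(−780/8063.8) = 9,195.48 × 0.90780 = 8,347.66 kg.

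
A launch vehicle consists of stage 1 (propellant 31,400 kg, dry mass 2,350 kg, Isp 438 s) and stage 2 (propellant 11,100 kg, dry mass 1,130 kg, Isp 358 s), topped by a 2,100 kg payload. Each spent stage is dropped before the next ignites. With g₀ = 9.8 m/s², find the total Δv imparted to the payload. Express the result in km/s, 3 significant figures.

Ignition mass of stage 1 = 31,400+2,350 + 11,100+1,130 + 2,100 = 48,080 kg.
Stage 1: m₀ = 48,080 kg, m_f = 48,080 − 31,400 = 16,680 kg; Δv = 438×9.8×ln(2.882) = 4292.4×1.0587 ≈ 4544 m/s.
Stage 2: m₀ = 14,330 kg, m_f = 14,330 − 11,100 = 3,230 kg; Δv = 358×9.8×ln(4.437) = 3508.4×1.4899 ≈ 5227 m/s.
Total Δv = 4544 + 5227 = 9771 m/s.

Δv ≈ 9.77 km/s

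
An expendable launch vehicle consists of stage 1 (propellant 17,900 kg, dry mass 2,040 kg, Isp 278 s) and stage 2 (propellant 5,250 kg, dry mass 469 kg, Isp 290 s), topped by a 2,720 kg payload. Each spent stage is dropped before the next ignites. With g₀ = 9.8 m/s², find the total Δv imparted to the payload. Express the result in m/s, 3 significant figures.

Δv ≈ 5480 m/s

Ignition mass of stage 1 = 17,900+2,040 + 5,250+469 + 2,720 = 28,379 kg.
Stage 1: m₀ = 28,379 kg, m_f = 28,379 − 17,900 = 10,479 kg; Δv = 278×9.8×ln(2.708) = 2724.4×0.9963 ≈ 2714 m/s.
Stage 2: m₀ = 8,439 kg, m_f = 8,439 − 5,250 = 3,189 kg; Δv = 290×9.8×ln(2.646) = 2842.0×0.9732 ≈ 2766 m/s.
Total Δv = 2714 + 2766 = 5480 m/s.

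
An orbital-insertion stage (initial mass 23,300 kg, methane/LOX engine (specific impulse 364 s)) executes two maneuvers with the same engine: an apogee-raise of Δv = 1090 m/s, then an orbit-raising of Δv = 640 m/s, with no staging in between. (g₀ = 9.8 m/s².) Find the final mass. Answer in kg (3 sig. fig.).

final mass ≈ 14300 kg

v_e = Isp · g₀ = 364 × 9.8 = 3567.2 m/s.
After the first burn: m = 23300 × exp(−1090/3567.2) = 23300 × 0.73671 = 17,165.3 kg.
After the second burn: m = 17,165.3 × exp(−640/3567.2) = 17,165.3 × 0.83576 = 14,346.1 kg.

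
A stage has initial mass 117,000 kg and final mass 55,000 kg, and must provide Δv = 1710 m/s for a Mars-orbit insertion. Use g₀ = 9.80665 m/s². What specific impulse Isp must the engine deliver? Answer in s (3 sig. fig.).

Isp ≈ 231 s

ln(m₀/m_f) = ln(117000/55000) = ln(2.127) = 0.7548.
From the ideal rocket equation, v_e = Δv / ln(m₀/m_f) = 1710 / 0.7548 = 2265.4 m/s.
Isp = v_e / g₀ = 2265.4 / 9.80665 = 231.0 s.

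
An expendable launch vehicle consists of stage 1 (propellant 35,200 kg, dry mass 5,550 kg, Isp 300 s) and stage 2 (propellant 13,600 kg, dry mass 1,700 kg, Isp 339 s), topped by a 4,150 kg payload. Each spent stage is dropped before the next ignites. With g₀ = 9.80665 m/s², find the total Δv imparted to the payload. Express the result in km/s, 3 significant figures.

Ignition mass of stage 1 = 35,200+5,550 + 13,600+1,700 + 4,150 = 60,200 kg.
Stage 1: m₀ = 60,200 kg, m_f = 60,200 − 35,200 = 25,000 kg; Δv = 300×9.80665×ln(2.408) = 2942.0×0.8788 ≈ 2585 m/s.
Stage 2: m₀ = 19,450 kg, m_f = 19,450 − 13,600 = 5,850 kg; Δv = 339×9.80665×ln(3.325) = 3324.5×1.2014 ≈ 3994 m/s.
Total Δv = 2585 + 3994 = 6579 m/s.

Δv ≈ 6.58 km/s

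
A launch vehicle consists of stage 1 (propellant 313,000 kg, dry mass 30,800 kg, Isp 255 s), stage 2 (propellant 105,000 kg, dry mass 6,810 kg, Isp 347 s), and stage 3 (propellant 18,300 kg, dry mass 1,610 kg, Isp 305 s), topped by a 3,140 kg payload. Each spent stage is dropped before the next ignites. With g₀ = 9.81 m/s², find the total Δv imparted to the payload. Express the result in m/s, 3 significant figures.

Ignition mass of stage 1 = 313,000+30,800 + 105,000+6,810 + 18,300+1,610 + 3,140 = 478,660 kg.
Stage 1: m₀ = 478,660 kg, m_f = 478,660 − 313,000 = 165,660 kg; Δv = 255×9.81×ln(2.889) = 2501.6×1.0611 ≈ 2654 m/s.
Stage 2: m₀ = 134,860 kg, m_f = 134,860 − 105,000 = 29,860 kg; Δv = 347×9.81×ln(4.516) = 3404.1×1.5077 ≈ 5132 m/s.
Stage 3: m₀ = 23,050 kg, m_f = 23,050 − 18,300 = 4,750 kg; Δv = 305×9.81×ln(4.853) = 2992.1×1.5795 ≈ 4726 m/s.
Total Δv = 2654 + 5132 + 4726 = 12512 m/s.

Δv ≈ 12500 m/s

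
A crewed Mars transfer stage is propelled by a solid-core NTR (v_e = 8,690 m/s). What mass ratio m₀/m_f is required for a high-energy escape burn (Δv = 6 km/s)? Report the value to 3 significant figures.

mass ratio ≈ 1.99

From the ideal rocket equation, m₀/m_f = exp(Δv / v_e) = exp(6000 / 8690.0) = exp(0.6904) = 1.9946.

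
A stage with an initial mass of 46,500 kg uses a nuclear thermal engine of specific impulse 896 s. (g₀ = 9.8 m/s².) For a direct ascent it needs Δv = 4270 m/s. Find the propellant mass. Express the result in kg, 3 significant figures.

v_e = Isp · g₀ = 896 × 9.8 = 8780.8 m/s.
Rocket equation: m₀/m_f = exp(Δv / v_e) = exp(4270 / 8780.8) = exp(0.4863) = 1.6263.
m_f = 46,500 / 1.6263 = 28,592.5 kg, so propellant = m₀ − m_f = 46,500 − 28,592.5 = 17,907.5 kg.

propellant mass ≈ 17900 kg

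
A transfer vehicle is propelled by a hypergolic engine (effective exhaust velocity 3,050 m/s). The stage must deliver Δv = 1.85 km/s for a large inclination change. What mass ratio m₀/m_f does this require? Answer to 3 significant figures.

m₀/m_f = exp(Δv / v_e) = exp(1850 / 3050.0) = exp(0.6066) = 1.8341.

mass ratio ≈ 1.83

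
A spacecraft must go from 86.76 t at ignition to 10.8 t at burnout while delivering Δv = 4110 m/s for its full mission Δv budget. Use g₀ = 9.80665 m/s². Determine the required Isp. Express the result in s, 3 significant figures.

ln(m₀/m_f) = ln(86760/10800) = ln(8.033) = 2.0836.
From the ideal rocket equation, v_e = Δv / ln(m₀/m_f) = 4110 / 2.0836 = 1972.5 m/s.
Isp = v_e / g₀ = 1972.5 / 9.80665 = 201.1 s.

Isp ≈ 201 s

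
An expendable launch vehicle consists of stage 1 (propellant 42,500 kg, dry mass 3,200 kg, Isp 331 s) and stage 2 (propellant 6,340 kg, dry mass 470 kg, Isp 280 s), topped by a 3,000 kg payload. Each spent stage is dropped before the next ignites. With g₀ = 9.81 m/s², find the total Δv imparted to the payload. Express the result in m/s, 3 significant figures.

Ignition mass of stage 1 = 42,500+3,200 + 6,340+470 + 3,000 = 55,510 kg.
Stage 1: m₀ = 55,510 kg, m_f = 55,510 − 42,500 = 13,010 kg; Δv = 331×9.81×ln(4.267) = 3247.1×1.4508 ≈ 4711 m/s.
Stage 2: m₀ = 9,810 kg, m_f = 9,810 − 6,340 = 3,470 kg; Δv = 280×9.81×ln(2.827) = 2746.8×1.0392 ≈ 2855 m/s.
Total Δv = 4711 + 2855 = 7566 m/s.

Δv ≈ 7570 m/s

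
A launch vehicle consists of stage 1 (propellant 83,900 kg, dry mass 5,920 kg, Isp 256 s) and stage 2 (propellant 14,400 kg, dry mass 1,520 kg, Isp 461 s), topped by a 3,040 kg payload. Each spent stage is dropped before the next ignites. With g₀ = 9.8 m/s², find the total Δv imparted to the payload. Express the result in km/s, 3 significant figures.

Ignition mass of stage 1 = 83,900+5,920 + 14,400+1,520 + 3,040 = 108,780 kg.
Stage 1: m₀ = 108,780 kg, m_f = 108,780 − 83,900 = 24,880 kg; Δv = 256×9.8×ln(4.372) = 2508.8×1.4753 ≈ 3701 m/s.
Stage 2: m₀ = 18,960 kg, m_f = 18,960 − 14,400 = 4,560 kg; Δv = 461×9.8×ln(4.158) = 4517.8×1.4250 ≈ 6438 m/s.
Total Δv = 3701 + 6438 = 10139 m/s.

Δv ≈ 10.1 km/s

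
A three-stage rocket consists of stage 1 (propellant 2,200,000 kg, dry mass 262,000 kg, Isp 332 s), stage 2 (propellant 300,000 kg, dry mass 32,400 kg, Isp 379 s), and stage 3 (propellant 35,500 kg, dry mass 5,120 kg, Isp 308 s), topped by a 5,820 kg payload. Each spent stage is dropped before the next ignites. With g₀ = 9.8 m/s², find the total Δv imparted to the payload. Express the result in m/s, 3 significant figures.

Δv ≈ 15000 m/s

Ignition mass of stage 1 = 2,200,000+262,000 + 300,000+32,400 + 35,500+5,120 + 5,820 = 2,840,840 kg.
Stage 1: m₀ = 2,840,840 kg, m_f = 2,840,840 − 2,200,000 = 640,840 kg; Δv = 332×9.8×ln(4.433) = 3253.6×1.4891 ≈ 4845 m/s.
Stage 2: m₀ = 378,840 kg, m_f = 378,840 − 300,000 = 78,840 kg; Δv = 379×9.8×ln(4.805) = 3714.2×1.5697 ≈ 5830 m/s.
Stage 3: m₀ = 46,440 kg, m_f = 46,440 − 35,500 = 10,940 kg; Δv = 308×9.8×ln(4.245) = 3018.4×1.4457 ≈ 4364 m/s.
Total Δv = 4845 + 5830 + 4364 = 15039 m/s.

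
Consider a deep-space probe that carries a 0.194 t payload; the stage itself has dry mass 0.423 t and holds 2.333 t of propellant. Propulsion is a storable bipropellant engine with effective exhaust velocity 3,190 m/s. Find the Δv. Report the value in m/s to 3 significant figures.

Δv ≈ 4990 m/s

m₀ = payload + dry + propellant = 0.194 + 0.423 + 2.333 = 2.95 t.
m_f = payload + dry = 0.194 + 0.423 = 0.617 t.
From the ideal rocket equation, Δv = v_e · ln(m₀/m_f) = 3190.0 × ln(4.781) = 3190.0 × 1.5647 ≈ 4991.4 m/s.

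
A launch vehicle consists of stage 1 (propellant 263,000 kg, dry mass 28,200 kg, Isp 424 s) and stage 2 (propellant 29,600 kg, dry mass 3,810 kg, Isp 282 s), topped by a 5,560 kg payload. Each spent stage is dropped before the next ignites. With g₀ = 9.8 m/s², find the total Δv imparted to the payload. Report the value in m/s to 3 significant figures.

Ignition mass of stage 1 = 263,000+28,200 + 29,600+3,810 + 5,560 = 330,170 kg.
Stage 1: m₀ = 330,170 kg, m_f = 330,170 − 263,000 = 67,170 kg; Δv = 424×9.8×ln(4.915) = 4155.2×1.5924 ≈ 6617 m/s.
Stage 2: m₀ = 38,970 kg, m_f = 38,970 − 29,600 = 9,370 kg; Δv = 282×9.8×ln(4.159) = 2763.6×1.4253 ≈ 3939 m/s.
Total Δv = 6617 + 3939 = 10556 m/s.

Δv ≈ 10600 m/s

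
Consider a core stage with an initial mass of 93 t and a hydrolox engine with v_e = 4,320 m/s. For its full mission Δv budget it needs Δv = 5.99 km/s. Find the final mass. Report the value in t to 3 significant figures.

From the ideal rocket equation, m₀/m_f = exp(Δv / v_e) = exp(5990 / 4320.0) = exp(1.3866) = 4.0011.
m_f = m₀ / 4.0011 = 93 / 4.0011 = 23.2436 t.

final mass ≈ 23.2 t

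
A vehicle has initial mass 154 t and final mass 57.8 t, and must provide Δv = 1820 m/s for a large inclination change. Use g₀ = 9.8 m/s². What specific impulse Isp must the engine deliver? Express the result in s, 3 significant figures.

ln(m₀/m_f) = ln(154000/57800) = ln(2.664) = 0.9800.
By the Tsiolkovsky rocket equation, v_e = Δv / ln(m₀/m_f) = 1820 / 0.9800 = 1857.2 m/s.
Isp = v_e / g₀ = 1857.2 / 9.8 = 189.5 s.

Isp ≈ 190 s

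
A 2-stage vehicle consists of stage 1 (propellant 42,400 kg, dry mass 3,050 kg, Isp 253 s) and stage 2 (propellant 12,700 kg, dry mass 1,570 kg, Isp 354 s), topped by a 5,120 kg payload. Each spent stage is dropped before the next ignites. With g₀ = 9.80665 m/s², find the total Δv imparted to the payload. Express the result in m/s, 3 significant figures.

Δv ≈ 6330 m/s

Ignition mass of stage 1 = 42,400+3,050 + 12,700+1,570 + 5,120 = 64,840 kg.
Stage 1: m₀ = 64,840 kg, m_f = 64,840 − 42,400 = 22,440 kg; Δv = 253×9.80665×ln(2.889) = 2481.1×1.0611 ≈ 2633 m/s.
Stage 2: m₀ = 19,390 kg, m_f = 19,390 − 12,700 = 6,690 kg; Δv = 354×9.80665×ln(2.898) = 3471.6×1.0641 ≈ 3694 m/s.
Total Δv = 2633 + 3694 = 6327 m/s.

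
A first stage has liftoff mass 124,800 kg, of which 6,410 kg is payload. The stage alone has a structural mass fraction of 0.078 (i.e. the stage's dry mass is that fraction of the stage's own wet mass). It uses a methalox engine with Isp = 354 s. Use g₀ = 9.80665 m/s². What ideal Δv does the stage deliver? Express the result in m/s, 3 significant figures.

Δv ≈ 7210 m/s

Stage wet mass = m₀ − payload = 124,800 − 6,410 = 118,390 kg.
Stage dry mass = ε × stage wet mass = 0.078 × 118,390 = 9,234.42 kg.
Burnout mass m_f = stage dry + payload = 9,234.42 + 6,410 = 15,644.42 kg.
v_e = Isp · g₀ = 354 × 9.80665 = 3471.6 m/s.
Using Δv = v_e ln(m₀/m_f): Δv = v_e · ln(124,800/15,644.42) = 3471.6 × ln(7.977) = 3471.6 × 2.0766 ≈ 7209 m/s.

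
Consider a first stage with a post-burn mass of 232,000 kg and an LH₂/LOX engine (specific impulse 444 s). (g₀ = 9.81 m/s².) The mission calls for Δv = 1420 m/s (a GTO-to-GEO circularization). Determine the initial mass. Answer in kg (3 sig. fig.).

v_e = Isp · g₀ = 444 × 9.81 = 4355.6 m/s.
Rocket equation: m₀/m_f = exp(Δv / v_e) = exp(1420 / 4355.6) = exp(0.3260) = 1.3854.
m₀ = m_f × 1.3854 = 232,000 × 1.3854 = 321,413 kg.

initial mass ≈ 321000 kg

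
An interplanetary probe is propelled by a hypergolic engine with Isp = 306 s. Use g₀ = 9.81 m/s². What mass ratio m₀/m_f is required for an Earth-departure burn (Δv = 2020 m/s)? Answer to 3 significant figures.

v_e = Isp · g₀ = 306 × 9.81 = 3001.9 m/s.
From the ideal rocket equation, m₀/m_f = exp(Δv / v_e) = exp(2020 / 3001.9) = exp(0.6729) = 1.9599.

mass ratio ≈ 1.96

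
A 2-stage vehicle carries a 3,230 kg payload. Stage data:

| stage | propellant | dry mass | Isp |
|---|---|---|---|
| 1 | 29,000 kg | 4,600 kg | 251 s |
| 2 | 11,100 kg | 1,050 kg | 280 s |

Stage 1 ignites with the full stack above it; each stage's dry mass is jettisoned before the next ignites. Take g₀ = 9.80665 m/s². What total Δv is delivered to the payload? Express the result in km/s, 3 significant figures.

Δv ≈ 5.72 km/s

Ignition mass of stage 1 = 29,000+4,600 + 11,100+1,050 + 3,230 = 48,980 kg.
Stage 1: m₀ = 48,980 kg, m_f = 48,980 − 29,000 = 19,980 kg; Δv = 251×9.80665×ln(2.451) = 2461.5×0.8967 ≈ 2207 m/s.
Stage 2: m₀ = 15,380 kg, m_f = 15,380 − 11,100 = 4,280 kg; Δv = 280×9.80665×ln(3.593) = 2745.9×1.2791 ≈ 3512 m/s.
Total Δv = 2207 + 3512 = 5719 m/s.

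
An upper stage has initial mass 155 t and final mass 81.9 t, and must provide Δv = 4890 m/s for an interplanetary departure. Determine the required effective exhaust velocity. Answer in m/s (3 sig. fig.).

v_e ≈ 7670 m/s

ln(m₀/m_f) = ln(155000/81900) = ln(1.893) = 0.6379.
By the Tsiolkovsky rocket equation, v_e = Δv / ln(m₀/m_f) = 4890 / 0.6379 = 7665.5 m/s.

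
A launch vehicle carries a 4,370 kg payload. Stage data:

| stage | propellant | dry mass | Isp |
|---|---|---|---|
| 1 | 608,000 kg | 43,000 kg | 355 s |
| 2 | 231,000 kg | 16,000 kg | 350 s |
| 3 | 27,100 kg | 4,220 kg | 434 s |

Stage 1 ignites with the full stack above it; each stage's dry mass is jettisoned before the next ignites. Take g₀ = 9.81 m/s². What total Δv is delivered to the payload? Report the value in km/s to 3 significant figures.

Ignition mass of stage 1 = 608,000+43,000 + 231,000+16,000 + 27,100+4,220 + 4,370 = 933,690 kg.
Stage 1: m₀ = 933,690 kg, m_f = 933,690 − 608,000 = 325,690 kg; Δv = 355×9.81×ln(2.867) = 3482.6×1.0532 ≈ 3668 m/s.
Stage 2: m₀ = 282,690 kg, m_f = 282,690 − 231,000 = 51,690 kg; Δv = 350×9.81×ln(5.469) = 3433.5×1.6991 ≈ 5834 m/s.
Stage 3: m₀ = 35,690 kg, m_f = 35,690 − 27,100 = 8,590 kg; Δv = 434×9.81×ln(4.155) = 4257.5×1.4243 ≈ 6064 m/s.
Total Δv = 3668 + 5834 + 6064 = 15566 m/s.

Δv ≈ 15.6 km/s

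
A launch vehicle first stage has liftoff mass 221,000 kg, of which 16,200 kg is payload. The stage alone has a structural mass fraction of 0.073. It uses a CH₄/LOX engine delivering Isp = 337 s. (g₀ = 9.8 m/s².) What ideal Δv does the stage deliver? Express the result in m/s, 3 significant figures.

Stage wet mass = m₀ − payload = 221,000 − 16,200 = 204,800 kg.
Stage dry mass = ε × stage wet mass = 0.073 × 204,800 = 14,950.4 kg.
Burnout mass m_f = stage dry + payload = 14,950.4 + 16,200 = 31,150.4 kg.
v_e = Isp · g₀ = 337 × 9.8 = 3302.6 m/s.
Δv = v_e · ln(221,000/31,150.4) = 3302.6 × ln(7.095) = 3302.6 × 1.9593 ≈ 6471 m/s.

Δv ≈ 6470 m/s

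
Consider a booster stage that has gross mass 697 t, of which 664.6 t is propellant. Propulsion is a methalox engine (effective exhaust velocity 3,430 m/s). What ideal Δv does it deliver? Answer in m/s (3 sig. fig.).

m_f = m₀ − m_prop = 697 − 664.6 = 32.4 t.
Δv = v_e · ln(m₀/m_f) = 3430.0 × ln(21.51) = 3430.0 × 3.0686 ≈ 10525.4 m/s.

Δv ≈ 10500 m/s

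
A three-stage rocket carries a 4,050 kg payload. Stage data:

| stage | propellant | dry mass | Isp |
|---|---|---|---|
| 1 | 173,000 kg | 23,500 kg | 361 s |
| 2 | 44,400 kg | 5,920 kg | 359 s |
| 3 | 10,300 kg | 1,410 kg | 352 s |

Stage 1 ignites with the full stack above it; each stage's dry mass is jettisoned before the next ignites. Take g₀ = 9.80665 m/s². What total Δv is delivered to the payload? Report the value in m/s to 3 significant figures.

Δv ≈ 11400 m/s

Ignition mass of stage 1 = 173,000+23,500 + 44,400+5,920 + 10,300+1,410 + 4,050 = 262,580 kg.
Stage 1: m₀ = 262,580 kg, m_f = 262,580 − 173,000 = 89,580 kg; Δv = 361×9.80665×ln(2.931) = 3540.2×1.0754 ≈ 3807 m/s.
Stage 2: m₀ = 66,080 kg, m_f = 66,080 − 44,400 = 21,680 kg; Δv = 359×9.80665×ln(3.048) = 3520.6×1.1145 ≈ 3924 m/s.
Stage 3: m₀ = 15,760 kg, m_f = 15,760 − 10,300 = 5,460 kg; Δv = 352×9.80665×ln(2.886) = 3451.9×1.0600 ≈ 3659 m/s.
Total Δv = 3807 + 3924 + 3659 = 11390 m/s.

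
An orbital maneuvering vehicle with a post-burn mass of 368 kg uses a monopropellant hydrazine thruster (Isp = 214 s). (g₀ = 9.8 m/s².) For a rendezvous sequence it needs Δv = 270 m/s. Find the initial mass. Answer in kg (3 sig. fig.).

initial mass ≈ 419 kg

v_e = Isp · g₀ = 214 × 9.8 = 2097.2 m/s.
Rocket equation: m₀/m_f = exp(Δv / v_e) = exp(270 / 2097.2) = exp(0.1287) = 1.1374.
m₀ = m_f × 1.1374 = 368 × 1.1374 = 418.563 kg.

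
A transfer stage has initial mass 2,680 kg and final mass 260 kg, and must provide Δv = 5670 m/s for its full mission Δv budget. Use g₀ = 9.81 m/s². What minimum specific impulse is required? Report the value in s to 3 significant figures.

Isp ≈ 248 s

ln(m₀/m_f) = ln(2680/260) = ln(10.31) = 2.3329.
v_e = Δv / ln(m₀/m_f) = 5670 / 2.3329 = 2430.5 m/s.
Isp = v_e / g₀ = 2430.5 / 9.81 = 247.8 s.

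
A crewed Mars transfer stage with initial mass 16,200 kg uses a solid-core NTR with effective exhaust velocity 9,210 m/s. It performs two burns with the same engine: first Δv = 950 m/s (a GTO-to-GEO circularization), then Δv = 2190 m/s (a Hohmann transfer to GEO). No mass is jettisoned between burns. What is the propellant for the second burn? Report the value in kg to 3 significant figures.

After the first burn: m = 16200 × exp(−950/9210.0) = 16200 × 0.90199 = 14,612.2 kg.
After the second burn: m = 14,612.2 × exp(−2190/9210.0) = 14,612.2 × 0.78837 = 11,519.8 kg.
Second-burn propellant = 14,612.2 − 11,519.8 = 3,092.4 kg.

propellant for the second burn ≈ 3090 kg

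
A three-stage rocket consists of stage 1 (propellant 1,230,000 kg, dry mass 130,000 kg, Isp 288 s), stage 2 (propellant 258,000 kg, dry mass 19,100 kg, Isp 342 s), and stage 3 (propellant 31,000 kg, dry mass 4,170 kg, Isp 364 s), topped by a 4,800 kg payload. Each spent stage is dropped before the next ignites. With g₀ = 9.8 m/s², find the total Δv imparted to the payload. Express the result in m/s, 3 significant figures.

Δv ≈ 14700 m/s

Ignition mass of stage 1 = 1,230,000+130,000 + 258,000+19,100 + 31,000+4,170 + 4,800 = 1,677,070 kg.
Stage 1: m₀ = 1,677,070 kg, m_f = 1,677,070 − 1,230,000 = 447,070 kg; Δv = 288×9.8×ln(3.751) = 2822.4×1.3221 ≈ 3731 m/s.
Stage 2: m₀ = 317,070 kg, m_f = 317,070 − 258,000 = 59,070 kg; Δv = 342×9.8×ln(5.368) = 3351.6×1.6804 ≈ 5632 m/s.
Stage 3: m₀ = 39,970 kg, m_f = 39,970 − 31,000 = 8,970 kg; Δv = 364×9.8×ln(4.456) = 3567.2×1.4942 ≈ 5330 m/s.
Total Δv = 3731 + 5632 + 5330 = 14693 m/s.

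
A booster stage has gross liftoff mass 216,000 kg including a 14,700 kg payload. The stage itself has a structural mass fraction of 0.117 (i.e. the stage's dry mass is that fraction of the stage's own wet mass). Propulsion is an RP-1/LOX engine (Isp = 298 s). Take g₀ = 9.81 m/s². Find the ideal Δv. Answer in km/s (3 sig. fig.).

Δv ≈ 5.06 km/s

Stage wet mass = m₀ − payload = 216,000 − 14,700 = 201,300 kg.
Stage dry mass = ε × stage wet mass = 0.117 × 201,300 = 23,552.1 kg.
Burnout mass m_f = stage dry + payload = 23,552.1 + 14,700 = 38,252.1 kg.
v_e = Isp · g₀ = 298 × 9.81 = 2923.4 m/s.
Δv = v_e · ln(216,000/38,252.1) = 2923.4 × ln(5.647) = 2923.4 × 1.7311 ≈ 5061 m/s.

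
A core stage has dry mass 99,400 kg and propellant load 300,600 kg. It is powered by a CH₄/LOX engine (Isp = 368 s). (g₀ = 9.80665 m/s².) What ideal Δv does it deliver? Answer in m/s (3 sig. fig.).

Δv ≈ 5020 m/s

v_e = Isp · g₀ = 368 × 9.80665 = 3608.8 m/s.
m₀ = m_dry + m_prop = 99,400 + 300,600 = 400,000 kg.
From the ideal rocket equation, Δv = v_e · ln(m₀/m_f) = 3608.8 × ln(4.024) = 3608.8 × 1.3923 ≈ 5024.6 m/s.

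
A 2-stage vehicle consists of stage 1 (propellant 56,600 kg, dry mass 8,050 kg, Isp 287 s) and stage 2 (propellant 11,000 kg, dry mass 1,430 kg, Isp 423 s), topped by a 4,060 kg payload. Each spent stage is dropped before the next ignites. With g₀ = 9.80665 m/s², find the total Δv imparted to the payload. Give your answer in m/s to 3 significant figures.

Ignition mass of stage 1 = 56,600+8,050 + 11,000+1,430 + 4,060 = 81,140 kg.
Stage 1: m₀ = 81,140 kg, m_f = 81,140 − 56,600 = 24,540 kg; Δv = 287×9.80665×ln(3.306) = 2814.5×1.1959 ≈ 3366 m/s.
Stage 2: m₀ = 16,490 kg, m_f = 16,490 − 11,000 = 5,490 kg; Δv = 423×9.80665×ln(3.004) = 4148.2×1.0998 ≈ 4562 m/s.
Total Δv = 3366 + 4562 = 7928 m/s.

Δv ≈ 7930 m/s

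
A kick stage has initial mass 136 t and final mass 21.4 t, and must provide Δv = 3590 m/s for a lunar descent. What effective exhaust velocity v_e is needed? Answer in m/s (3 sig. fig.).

ln(m₀/m_f) = ln(136000/21400) = ln(6.355) = 1.8493.
From the ideal rocket equation, v_e = Δv / ln(m₀/m_f) = 3590 / 1.8493 = 1941.3 m/s.

v_e ≈ 1940 m/s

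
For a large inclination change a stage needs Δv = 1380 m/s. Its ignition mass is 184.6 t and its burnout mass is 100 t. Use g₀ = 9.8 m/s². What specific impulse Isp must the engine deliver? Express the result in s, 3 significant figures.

ln(m₀/m_f) = ln(184600/100000) = ln(1.846) = 0.6130.
v_e = Δv / ln(m₀/m_f) = 1380 / 0.6130 = 2251.1 m/s.
Isp = v_e / g₀ = 2251.1 / 9.8 = 229.7 s.

Isp ≈ 230 s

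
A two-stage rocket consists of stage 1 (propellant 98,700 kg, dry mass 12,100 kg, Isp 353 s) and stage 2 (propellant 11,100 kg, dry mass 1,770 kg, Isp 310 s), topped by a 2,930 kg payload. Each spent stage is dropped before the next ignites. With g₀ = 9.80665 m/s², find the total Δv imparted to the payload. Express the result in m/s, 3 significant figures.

Ignition mass of stage 1 = 98,700+12,100 + 11,100+1,770 + 2,930 = 126,600 kg.
Stage 1: m₀ = 126,600 kg, m_f = 126,600 − 98,700 = 27,900 kg; Δv = 353×9.80665×ln(4.538) = 3461.7×1.5124 ≈ 5236 m/s.
Stage 2: m₀ = 15,800 kg, m_f = 15,800 − 11,100 = 4,700 kg; Δv = 310×9.80665×ln(3.362) = 3040.1×1.2124 ≈ 3686 m/s.
Total Δv = 5236 + 3686 = 8922 m/s.

Δv ≈ 8920 m/s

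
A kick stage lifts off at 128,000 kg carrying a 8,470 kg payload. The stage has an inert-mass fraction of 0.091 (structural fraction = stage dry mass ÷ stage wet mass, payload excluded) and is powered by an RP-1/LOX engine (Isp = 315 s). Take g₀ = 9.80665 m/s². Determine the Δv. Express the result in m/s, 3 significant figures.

Δv ≈ 5840 m/s

Stage wet mass = m₀ − payload = 128,000 − 8,470 = 119,530 kg.
Stage dry mass = ε × stage wet mass = 0.091 × 119,530 = 10,877.2 kg.
Burnout mass m_f = stage dry + payload = 10,877.2 + 8,470 = 19,347.2 kg.
v_e = Isp · g₀ = 315 × 9.80665 = 3089.1 m/s.
Δv = v_e · ln(128,000/19,347.2) = 3089.1 × ln(6.616) = 3089.1 × 1.8895 ≈ 5837 m/s.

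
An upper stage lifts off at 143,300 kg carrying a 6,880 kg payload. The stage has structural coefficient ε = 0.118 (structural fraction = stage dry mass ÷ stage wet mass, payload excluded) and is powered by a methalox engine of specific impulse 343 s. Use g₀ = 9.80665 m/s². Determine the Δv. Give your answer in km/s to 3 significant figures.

Stage wet mass = m₀ − payload = 143,300 − 6,880 = 136,420 kg.
Stage dry mass = ε × stage wet mass = 0.118 × 136,420 = 16,097.6 kg.
Burnout mass m_f = stage dry + payload = 16,097.6 + 6,880 = 22,977.6 kg.
v_e = Isp · g₀ = 343 × 9.80665 = 3363.7 m/s.
Rocket equation: Δv = v_e · ln(143,300/22,977.6) = 3363.7 × ln(6.237) = 3363.7 × 1.8304 ≈ 6157 m/s.

Δv ≈ 6.16 km/s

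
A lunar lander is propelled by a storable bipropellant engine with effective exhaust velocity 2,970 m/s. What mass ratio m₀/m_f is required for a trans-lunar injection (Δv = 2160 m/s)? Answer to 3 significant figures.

mass ratio ≈ 2.07

m₀/m_f = exp(Δv / v_e) = exp(2160 / 2970.0) = exp(0.7273) = 2.0694.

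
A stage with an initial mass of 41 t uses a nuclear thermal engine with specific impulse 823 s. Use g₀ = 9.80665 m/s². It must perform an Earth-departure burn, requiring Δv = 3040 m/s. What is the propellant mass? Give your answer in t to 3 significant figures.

v_e = Isp · g₀ = 823 × 9.80665 = 8070.9 m/s.
By the Tsiolkovsky rocket equation, m₀/m_f = exp(Δv / v_e) = exp(3040 / 8070.9) = exp(0.3767) = 1.4574.
m_f = 41 / 1.4574 = 28.1323 t, so propellant = m₀ − m_f = 41 − 28.1323 = 12.8677 t.

propellant mass ≈ 12.9 t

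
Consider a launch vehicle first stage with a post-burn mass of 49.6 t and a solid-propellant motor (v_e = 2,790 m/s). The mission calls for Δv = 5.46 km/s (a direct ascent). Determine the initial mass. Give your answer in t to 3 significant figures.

Using Δv = v_e ln(m₀/m_f): m₀/m_f = exp(Δv / v_e) = exp(5460 / 2790.0) = exp(1.9570) = 7.0780.
m₀ = m_f × 7.0780 = 49.6 × 7.0780 = 351.069 t.

initial mass ≈ 351 t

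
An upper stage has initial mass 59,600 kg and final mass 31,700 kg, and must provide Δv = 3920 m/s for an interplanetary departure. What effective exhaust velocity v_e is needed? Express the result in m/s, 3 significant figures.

ln(m₀/m_f) = ln(59600/31700) = ln(1.88) = 0.6313.
From the ideal rocket equation, v_e = Δv / ln(m₀/m_f) = 3920 / 0.6313 = 6209.0 m/s.

v_e ≈ 6210 m/s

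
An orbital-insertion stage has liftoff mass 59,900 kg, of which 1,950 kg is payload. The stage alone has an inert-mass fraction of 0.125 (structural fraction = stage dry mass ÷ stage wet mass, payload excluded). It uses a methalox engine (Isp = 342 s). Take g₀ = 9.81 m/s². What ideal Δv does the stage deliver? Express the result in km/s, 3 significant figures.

Stage wet mass = m₀ − payload = 59,900 − 1,950 = 57,950 kg.
Stage dry mass = ε × stage wet mass = 0.125 × 57,950 = 7,243.75 kg.
Burnout mass m_f = stage dry + payload = 7,243.75 + 1,950 = 9,193.75 kg.
v_e = Isp · g₀ = 342 × 9.81 = 3355.0 m/s.
Δv = v_e · ln(59,900/9,193.75) = 3355.0 × ln(6.515) = 3355.0 × 1.8742 ≈ 6288 m/s.

Δv ≈ 6.29 km/s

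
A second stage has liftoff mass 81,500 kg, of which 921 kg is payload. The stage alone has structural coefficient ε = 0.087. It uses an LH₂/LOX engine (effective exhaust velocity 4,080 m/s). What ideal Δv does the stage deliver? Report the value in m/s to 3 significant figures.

Δv ≈ 9510 m/s

Stage wet mass = m₀ − payload = 81,500 − 921 = 80,579 kg.
Stage dry mass = ε × stage wet mass = 0.087 × 80,579 = 7,010.37 kg.
Burnout mass m_f = stage dry + payload = 7,010.37 + 921 = 7,931.37 kg.
Δv = v_e · ln(81,500/7,931.37) = 4080.0 × ln(10.28) = 4080.0 × 2.3298 ≈ 9505 m/s.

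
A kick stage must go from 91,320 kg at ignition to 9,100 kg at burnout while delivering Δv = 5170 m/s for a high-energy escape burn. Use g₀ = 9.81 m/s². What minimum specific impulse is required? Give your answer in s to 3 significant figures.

ln(m₀/m_f) = ln(91320/9100) = ln(10.04) = 2.3061.
v_e = Δv / ln(m₀/m_f) = 5170 / 2.3061 = 2241.9 m/s.
Isp = v_e / g₀ = 2241.9 / 9.81 = 228.5 s.

Isp ≈ 229 s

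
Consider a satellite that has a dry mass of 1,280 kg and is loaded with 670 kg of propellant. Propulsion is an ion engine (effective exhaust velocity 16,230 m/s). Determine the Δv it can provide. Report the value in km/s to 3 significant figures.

Δv ≈ 6.83 km/s

m₀ = m_dry + m_prop = 1,280 + 670 = 1,950 kg.
Δv = v_e · ln(m₀/m_f) = 16230.0 × ln(1.523) = 16230.0 × 0.4210 ≈ 6832.3 m/s.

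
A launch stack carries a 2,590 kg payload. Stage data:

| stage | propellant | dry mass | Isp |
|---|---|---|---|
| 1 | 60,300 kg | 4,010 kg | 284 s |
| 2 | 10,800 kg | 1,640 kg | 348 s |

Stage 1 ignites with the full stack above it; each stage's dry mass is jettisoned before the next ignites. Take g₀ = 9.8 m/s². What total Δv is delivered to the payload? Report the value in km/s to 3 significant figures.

Ignition mass of stage 1 = 60,300+4,010 + 10,800+1,640 + 2,590 = 79,340 kg.
Stage 1: m₀ = 79,340 kg, m_f = 79,340 − 60,300 = 19,040 kg; Δv = 284×9.8×ln(4.167) = 2783.2×1.4272 ≈ 3972 m/s.
Stage 2: m₀ = 15,030 kg, m_f = 15,030 − 10,800 = 4,230 kg; Δv = 348×9.8×ln(3.553) = 3410.4×1.2678 ≈ 4324 m/s.
Total Δv = 3972 + 4324 = 8296 m/s.

Δv ≈ 8.30 km/s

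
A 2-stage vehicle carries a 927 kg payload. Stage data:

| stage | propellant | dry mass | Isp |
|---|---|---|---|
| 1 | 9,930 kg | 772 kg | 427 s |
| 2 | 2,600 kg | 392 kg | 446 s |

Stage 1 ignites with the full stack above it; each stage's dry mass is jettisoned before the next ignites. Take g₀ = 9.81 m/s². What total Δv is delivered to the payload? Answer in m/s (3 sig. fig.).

Δv ≈ 9530 m/s

Ignition mass of stage 1 = 9,930+772 + 2,600+392 + 927 = 14,621 kg.
Stage 1: m₀ = 14,621 kg, m_f = 14,621 − 9,930 = 4,691 kg; Δv = 427×9.81×ln(3.117) = 4188.9×1.1368 ≈ 4762 m/s.
Stage 2: m₀ = 3,919 kg, m_f = 3,919 − 2,600 = 1,319 kg; Δv = 446×9.81×ln(2.971) = 4375.3×1.0890 ≈ 4764 m/s.
Total Δv = 4762 + 4764 = 9526 m/s.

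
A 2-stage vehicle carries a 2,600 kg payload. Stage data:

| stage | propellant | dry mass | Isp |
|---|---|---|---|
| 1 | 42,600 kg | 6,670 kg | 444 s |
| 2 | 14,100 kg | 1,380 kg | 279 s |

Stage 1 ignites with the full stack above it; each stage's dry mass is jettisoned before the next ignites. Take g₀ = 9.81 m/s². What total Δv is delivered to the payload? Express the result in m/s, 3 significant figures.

Δv ≈ 8500 m/s

Ignition mass of stage 1 = 42,600+6,670 + 14,100+1,380 + 2,600 = 67,350 kg.
Stage 1: m₀ = 67,350 kg, m_f = 67,350 − 42,600 = 24,750 kg; Δv = 444×9.81×ln(2.721) = 4355.6×1.0011 ≈ 4360 m/s.
Stage 2: m₀ = 18,080 kg, m_f = 18,080 − 14,100 = 3,980 kg; Δv = 279×9.81×ln(4.543) = 2737.0×1.5135 ≈ 4143 m/s.
Total Δv = 4360 + 4143 = 8503 m/s.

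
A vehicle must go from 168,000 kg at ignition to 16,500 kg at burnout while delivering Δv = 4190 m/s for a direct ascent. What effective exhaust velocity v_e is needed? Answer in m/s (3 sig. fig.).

v_e ≈ 1810 m/s

ln(m₀/m_f) = ln(168000/16500) = ln(10.18) = 2.3206.
From the ideal rocket equation, v_e = Δv / ln(m₀/m_f) = 4190 / 2.3206 = 1805.6 m/s.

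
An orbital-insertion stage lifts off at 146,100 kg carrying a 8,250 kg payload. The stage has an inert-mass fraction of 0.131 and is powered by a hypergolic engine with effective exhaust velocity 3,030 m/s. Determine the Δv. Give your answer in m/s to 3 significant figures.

Stage wet mass = m₀ − payload = 146,100 − 8,250 = 137,850 kg.
Stage dry mass = ε × stage wet mass = 0.131 × 137,850 = 18,058.4 kg.
Burnout mass m_f = stage dry + payload = 18,058.4 + 8,250 = 26,308.4 kg.
Δv = v_e · ln(146,100/26,308.4) = 3030.0 × ln(5.553) = 3030.0 × 1.7144 ≈ 5195 m/s.

Δv ≈ 5190 m/s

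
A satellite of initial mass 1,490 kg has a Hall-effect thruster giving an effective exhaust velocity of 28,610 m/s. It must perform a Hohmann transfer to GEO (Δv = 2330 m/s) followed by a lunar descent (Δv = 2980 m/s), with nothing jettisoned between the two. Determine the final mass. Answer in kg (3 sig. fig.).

After the first burn: m = 1490 × exp(−2330/28610.0) = 1490 × 0.92179 = 1,373.47 kg.
After the second burn: m = 1,373.47 × exp(−2980/28610.0) = 1,373.47 × 0.90108 = 1,237.61 kg.

final mass ≈ 1240 kg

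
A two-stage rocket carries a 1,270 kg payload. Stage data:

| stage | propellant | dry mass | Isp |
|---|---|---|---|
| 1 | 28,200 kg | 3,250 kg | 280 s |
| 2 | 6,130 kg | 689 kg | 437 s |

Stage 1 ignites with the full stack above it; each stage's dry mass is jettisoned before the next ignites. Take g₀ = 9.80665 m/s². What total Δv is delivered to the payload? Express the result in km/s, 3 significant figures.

Ignition mass of stage 1 = 28,200+3,250 + 6,130+689 + 1,270 = 39,539 kg.
Stage 1: m₀ = 39,539 kg, m_f = 39,539 − 28,200 = 11,339 kg; Δv = 280×9.80665×ln(3.487) = 2745.9×1.2490 ≈ 3430 m/s.
Stage 2: m₀ = 8,089 kg, m_f = 8,089 − 6,130 = 1,959 kg; Δv = 437×9.80665×ln(4.129) = 4285.5×1.4181 ≈ 6077 m/s.
Total Δv = 3430 + 6077 = 9507 m/s.

Δv ≈ 9.51 km/s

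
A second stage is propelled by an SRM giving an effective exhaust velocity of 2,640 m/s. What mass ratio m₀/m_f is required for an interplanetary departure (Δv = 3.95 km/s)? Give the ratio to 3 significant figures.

m₀/m_f = exp(Δv / v_e) = exp(3950 / 2640.0) = exp(1.4962) = 4.4647.

mass ratio ≈ 4.46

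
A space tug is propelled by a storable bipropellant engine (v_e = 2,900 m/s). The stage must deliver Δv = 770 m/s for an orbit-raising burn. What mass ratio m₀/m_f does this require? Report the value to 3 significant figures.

mass ratio ≈ 1.30

By the Tsiolkovsky rocket equation, m₀/m_f = exp(Δv / v_e) = exp(770 / 2900.0) = exp(0.2655) = 1.3041.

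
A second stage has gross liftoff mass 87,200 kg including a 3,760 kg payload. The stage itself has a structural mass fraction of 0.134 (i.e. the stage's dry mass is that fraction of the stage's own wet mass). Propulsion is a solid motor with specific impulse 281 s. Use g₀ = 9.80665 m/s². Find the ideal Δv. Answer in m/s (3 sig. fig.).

Stage wet mass = m₀ − payload = 87,200 − 3,760 = 83,440 kg.
Stage dry mass = ε × stage wet mass = 0.134 × 83,440 = 11,181 kg.
Burnout mass m_f = stage dry + payload = 11,181 + 3,760 = 14,941 kg.
v_e = Isp · g₀ = 281 × 9.80665 = 2755.7 m/s.
Rocket equation: Δv = v_e · ln(87,200/14,941) = 2755.7 × ln(5.836) = 2755.7 × 1.7641 ≈ 4861 m/s.

Δv ≈ 4860 m/s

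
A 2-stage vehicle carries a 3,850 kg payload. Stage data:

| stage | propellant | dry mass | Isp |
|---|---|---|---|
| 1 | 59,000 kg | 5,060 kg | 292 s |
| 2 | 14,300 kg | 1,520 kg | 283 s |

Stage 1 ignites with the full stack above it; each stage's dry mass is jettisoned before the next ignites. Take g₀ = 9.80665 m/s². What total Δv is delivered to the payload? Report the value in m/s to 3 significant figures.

Ignition mass of stage 1 = 59,000+5,060 + 14,300+1,520 + 3,850 = 83,730 kg.
Stage 1: m₀ = 83,730 kg, m_f = 83,730 − 59,000 = 24,730 kg; Δv = 292×9.80665×ln(3.386) = 2863.5×1.2196 ≈ 3492 m/s.
Stage 2: m₀ = 19,670 kg, m_f = 19,670 − 14,300 = 5,370 kg; Δv = 283×9.80665×ln(3.663) = 2775.3×1.2983 ≈ 3603 m/s.
Total Δv = 3492 + 3603 = 7095 m/s.

Δv ≈ 7100 m/s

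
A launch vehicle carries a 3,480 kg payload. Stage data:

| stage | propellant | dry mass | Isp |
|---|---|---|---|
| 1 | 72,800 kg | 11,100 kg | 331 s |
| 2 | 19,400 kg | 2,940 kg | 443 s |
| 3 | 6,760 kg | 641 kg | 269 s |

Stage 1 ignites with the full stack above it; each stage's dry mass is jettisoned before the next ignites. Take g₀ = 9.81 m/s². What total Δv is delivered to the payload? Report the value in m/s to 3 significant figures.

Ignition mass of stage 1 = 72,800+11,100 + 19,400+2,940 + 6,760+641 + 3,480 = 117,121 kg.
Stage 1: m₀ = 117,121 kg, m_f = 117,121 − 72,800 = 44,321 kg; Δv = 331×9.81×ln(2.643) = 3247.1×0.9717 ≈ 3155 m/s.
Stage 2: m₀ = 33,221 kg, m_f = 33,221 − 19,400 = 13,821 kg; Δv = 443×9.81×ln(2.404) = 4345.8×0.8770 ≈ 3811 m/s.
Stage 3: m₀ = 10,881 kg, m_f = 10,881 − 6,760 = 4,121 kg; Δv = 269×9.81×ln(2.64) = 2638.9×0.9709 ≈ 2562 m/s.
Total Δv = 3155 + 3811 + 2562 = 9528 m/s.

Δv ≈ 9530 m/s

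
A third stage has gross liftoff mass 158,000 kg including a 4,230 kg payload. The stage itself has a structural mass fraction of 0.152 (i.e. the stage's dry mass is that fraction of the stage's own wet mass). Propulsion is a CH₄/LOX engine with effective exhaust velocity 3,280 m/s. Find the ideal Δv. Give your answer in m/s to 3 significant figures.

Δv ≈ 5720 m/s

Stage wet mass = m₀ − payload = 158,000 − 4,230 = 153,770 kg.
Stage dry mass = ε × stage wet mass = 0.152 × 153,770 = 23,373 kg.
Burnout mass m_f = stage dry + payload = 23,373 + 4,230 = 27,603 kg.
Δv = v_e · ln(158,000/27,603) = 3280.0 × ln(5.724) = 3280.0 × 1.7447 ≈ 5723 m/s.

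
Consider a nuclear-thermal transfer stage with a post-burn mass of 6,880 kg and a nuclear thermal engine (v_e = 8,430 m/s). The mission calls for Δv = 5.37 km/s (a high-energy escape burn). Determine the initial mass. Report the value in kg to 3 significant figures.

Using Δv = v_e ln(m₀/m_f): m₀/m_f = exp(Δv / v_e) = exp(5370 / 8430.0) = exp(0.6370) = 1.8908.
m₀ = m_f × 1.8908 = 6,880 × 1.8908 = 13,008.7 kg.

initial mass ≈ 13000 kg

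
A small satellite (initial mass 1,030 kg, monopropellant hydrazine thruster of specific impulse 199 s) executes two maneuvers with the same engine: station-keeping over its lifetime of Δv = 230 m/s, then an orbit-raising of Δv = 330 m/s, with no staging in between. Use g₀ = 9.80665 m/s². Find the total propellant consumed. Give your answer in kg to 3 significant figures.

total propellant consumed ≈ 257 kg

v_e = Isp · g₀ = 199 × 9.80665 = 1951.5 m/s.
After the first burn: m = 1030 × exp(−230/1951.5) = 1030 × 0.88882 = 915.485 kg.
After the second burn: m = 915.485 × exp(−330/1951.5) = 915.485 × 0.84443 = 773.063 kg.
Total propellant = m₀ − m_final = 1030 − 773.063 = 256.937 kg.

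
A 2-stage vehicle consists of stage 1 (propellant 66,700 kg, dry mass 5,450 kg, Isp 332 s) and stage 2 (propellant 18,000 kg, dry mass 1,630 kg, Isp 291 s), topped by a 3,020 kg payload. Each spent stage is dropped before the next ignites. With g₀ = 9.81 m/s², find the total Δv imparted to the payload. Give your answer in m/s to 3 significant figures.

Ignition mass of stage 1 = 66,700+5,450 + 18,000+1,630 + 3,020 = 94,800 kg.
Stage 1: m₀ = 94,800 kg, m_f = 94,800 − 66,700 = 28,100 kg; Δv = 332×9.81×ln(3.374) = 3256.9×1.2160 ≈ 3960 m/s.
Stage 2: m₀ = 22,650 kg, m_f = 22,650 − 18,000 = 4,650 kg; Δv = 291×9.81×ln(4.871) = 2854.7×1.5833 ≈ 4520 m/s.
Total Δv = 3960 + 4520 = 8480 m/s.

Δv ≈ 8480 m/s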